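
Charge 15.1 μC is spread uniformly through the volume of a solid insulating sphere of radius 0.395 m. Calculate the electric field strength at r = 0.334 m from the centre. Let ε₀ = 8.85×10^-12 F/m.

|E| ≈ 7.36e5 N/C

Use a concentric Gaussian sphere at r = 0.334 m (r < R).
Only the charge within r is enclosed: Q_enc = Q·(r/R)³ = (15.1 μC)·(0.334 m/0.395 m)³ = 9.129×10^-6 C.
Gauss's law: E·4πr² = Q_enc/ε₀.
E = |Q_enc|/(4πε₀r²) = (9.129e-6)/(4π·8.85×10^-12·(0.334)²) = 7.36×10^5 N/C.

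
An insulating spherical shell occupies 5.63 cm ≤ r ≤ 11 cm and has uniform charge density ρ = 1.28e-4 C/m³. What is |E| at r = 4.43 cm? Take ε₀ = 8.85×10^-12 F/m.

Symmetry ⇒ E = E(r) r̂. Gaussian sphere of radius r = 4.43 cm (r < 5.63 cm, inside the empty cavity).
Q_enc = 0 (all charge lies at larger r); Gauss's law gives E = 0.

E = 0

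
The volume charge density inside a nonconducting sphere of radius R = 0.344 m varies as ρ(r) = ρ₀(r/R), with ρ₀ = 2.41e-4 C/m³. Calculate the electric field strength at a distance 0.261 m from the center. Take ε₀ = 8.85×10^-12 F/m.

Symmetry ⇒ E = E(r) r̂. Gaussian sphere of radius r = 0.261 m (r < R).
Integrate the density: Q_enc = 4π ∫₀^r ρ₀(r'/R)^1 r'² dr' = 4πρ₀ r^4/(4·R) = 1.021×10^-5 C.
Applying ∮E·dA = Q_enc/ε₀ with Φ = E(4πr²):
E = |Q_enc|/(4πε₀r²) = (1.021×10^-5)/(4π·8.85×10^-12·(0.261)²) = 1.35×10^6 N/C.

|E| = 1.35×10^6 N/C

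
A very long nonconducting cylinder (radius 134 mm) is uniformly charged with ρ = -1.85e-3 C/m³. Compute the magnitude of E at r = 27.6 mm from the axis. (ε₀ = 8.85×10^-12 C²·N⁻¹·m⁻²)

E ≈ 2.88e6 N/C

By cylindrical symmetry E is radial; use a coaxial Gaussian cylinder of radius 27.6 mm and length L (r < R).
Charge inside radius r per length L is ρ·πr²·L, so λ_enc = ρπr² = -4.427e-6 C/m.
Gauss's law: E·2πrL = λ_enc L/ε₀.
E = |λ_enc|/(2πε₀r) = (4.427e-6)/(2π·8.85×10^-12·0.0276) = 2.88×10^6 N/C.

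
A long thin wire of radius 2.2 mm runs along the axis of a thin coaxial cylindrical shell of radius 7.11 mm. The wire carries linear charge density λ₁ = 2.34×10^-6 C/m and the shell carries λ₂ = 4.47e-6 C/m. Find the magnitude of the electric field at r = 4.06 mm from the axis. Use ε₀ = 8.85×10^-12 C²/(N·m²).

|E| ≈ 1.04e7 N/C

Take a coaxial cylindrical Gaussian surface of radius r = 4.06 mm and length L (between the conductors, 2.2 mm < r < 7.11 mm).
Only the inner wire is enclosed; the outer shell contributes nothing inside itself. λ_enc = λ₁ = 2.34e-6 C/m.
By Gauss's law (flux through the curved wall only), E·2πrL = λ_enc L/ε₀.
E = |λ_enc|/(2πε₀r) = (2.34×10^-6)/(2π·8.85×10^-12·0.00406) = 1.04×10^7 N/C.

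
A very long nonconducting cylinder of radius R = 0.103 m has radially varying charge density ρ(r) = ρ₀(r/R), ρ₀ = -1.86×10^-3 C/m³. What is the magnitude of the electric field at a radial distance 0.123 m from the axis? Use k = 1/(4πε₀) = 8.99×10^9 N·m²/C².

E = 6.04×10^6 N/C

Coaxial Gaussian cylinder, radius r = 0.123 m, length L (r > R, full charge per length enclosed).
λ_enc = 2π ∫₀^R ρ₀(r'/R)^1 r' dr' = 2πρ₀R²/3 = -4.133e-5 C/m.
Since E is radial and uniform over the curved surface, Φ = E·2πrL = Q_enc/ε₀ = λ_enc L/ε₀.
E = 2k|λ_enc|/r = 2(8.99×10^9)(4.133×10^-5)/(0.123) = 6.04×10^6 N/C.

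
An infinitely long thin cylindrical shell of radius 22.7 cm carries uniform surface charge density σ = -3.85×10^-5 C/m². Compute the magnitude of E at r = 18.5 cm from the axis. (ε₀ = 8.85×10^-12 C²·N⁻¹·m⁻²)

|E| = 0 V/m

Coaxial Gaussian cylinder, radius r = 18.5 cm, length L (r < 22.7 cm, inside the shell).
All the surface charge lies outside this cylinder: Q_enc = 0, hence E = 0.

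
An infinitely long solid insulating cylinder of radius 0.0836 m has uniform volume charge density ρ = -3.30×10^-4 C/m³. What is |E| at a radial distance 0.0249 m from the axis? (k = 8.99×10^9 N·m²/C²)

E ≈ 4.64×10^5 N/C

Choose a coaxial cylinder of radius r = 0.0249 m (arbitrary length L) as the Gaussian surface (r < R).
Enclosed charge per unit length: λ_enc = ρ·πr² = (-3.30×10^-4)π(0.0249)² = -6.428e-7 C/m.
Since E is radial and uniform over the curved surface, Φ = E·2πrL = Q_enc/ε₀ = λ_enc L/ε₀.
E = 2k|λ_enc|/r = 2(8.99×10^9)(6.428×10^-7)/(0.0249) = 4.64×10^5 N/C.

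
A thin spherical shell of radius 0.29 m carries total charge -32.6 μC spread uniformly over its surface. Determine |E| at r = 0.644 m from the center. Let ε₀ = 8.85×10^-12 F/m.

Use a concentric Gaussian sphere at r = 0.644 m (r > 0.29 m).
The entire shell is enclosed: Q_enc = -3.26×10^-5 C.
By Gauss's law, ∮E·dA = E·4πr² = Q_enc/ε₀.
E = |Q_enc|/(4πε₀r²) = (3.26×10^-5)/(4π·8.85×10^-12·(0.644)²) = 7.07×10^5 N/C.

E ≈ 7.07e5 N/C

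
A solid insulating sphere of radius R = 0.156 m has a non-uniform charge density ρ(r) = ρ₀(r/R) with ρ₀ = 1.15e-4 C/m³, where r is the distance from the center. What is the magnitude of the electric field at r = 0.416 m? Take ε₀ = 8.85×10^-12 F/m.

By spherical symmetry E is radial; choose a Gaussian sphere of radius r = 0.416 m (r > R, all charge enclosed).
Q_enc = 4π ∫₀^R ρ₀(r'/R)^1 r'² dr' = 4πρ₀R³/4 = 1.372×10^-6 C.
Gauss's law: E·4πr² = Q_enc/ε₀.
E = |Q_enc|/(4πε₀r²) = (1.372×10^-6)/(4π·8.85×10^-12·(0.416)²) = 7.13e4 N/C.

E ≈ 7.13×10^4 N/C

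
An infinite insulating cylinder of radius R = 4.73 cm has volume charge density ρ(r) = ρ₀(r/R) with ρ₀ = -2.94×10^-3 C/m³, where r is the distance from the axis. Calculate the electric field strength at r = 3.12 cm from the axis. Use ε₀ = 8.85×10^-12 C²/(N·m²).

E ≈ 2.28×10^6 N/C

By cylindrical symmetry E is radial; use a coaxial Gaussian cylinder of radius 3.12 cm and length L (r < R).
Integrating ρ over the cross-section to radius r: λ_enc = (2πρ₀/R) ∫₀^r r'^2 dr' = 2πρ₀ r^3/(3·R) = -3.954×10^-6 C/m.
Since E is radial and uniform over the curved surface, Φ = E·2πrL = Q_enc/ε₀ = λ_enc L/ε₀.
E = |λ_enc|/(2πε₀r) = (3.954×10^-6)/(2π·8.85×10^-12·0.0312) = 2.28×10^6 N/C.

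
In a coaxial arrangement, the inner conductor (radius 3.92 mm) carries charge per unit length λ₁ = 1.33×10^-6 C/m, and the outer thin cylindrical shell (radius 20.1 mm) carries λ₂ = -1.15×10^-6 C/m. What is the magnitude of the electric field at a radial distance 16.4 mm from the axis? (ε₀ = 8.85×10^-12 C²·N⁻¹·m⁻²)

Choose a coaxial cylinder of radius r = 16.4 mm (arbitrary length L) as the Gaussian surface (between the conductors, 3.92 mm < r < 20.1 mm).
Only the inner wire is enclosed; the outer shell contributes nothing inside itself. λ_enc = λ₁ = 1.33×10^-6 C/m.
By Gauss's law (flux through the curved wall only), E·2πrL = λ_enc L/ε₀.
E = |λ_enc|/(2πε₀r) = (1.33×10^-6)/(2π·8.85×10^-12·0.0164) = 1.46×10^6 N/C.

E = 1.46×10^6 V/m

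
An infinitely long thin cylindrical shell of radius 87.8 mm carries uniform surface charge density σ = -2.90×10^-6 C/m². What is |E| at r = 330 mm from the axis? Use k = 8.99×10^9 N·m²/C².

8.72×10^4 V/m

Coaxial Gaussian cylinder, radius r = 330 mm, length L (r > 87.8 mm).
The whole shell is enclosed: λ_enc = σ·2πR = (-2.90e-6)·2π·(0.0878) = -1.60×10^-6 C/m.
Gauss's law: E·2πrL = λ_enc L/ε₀.
E = 2k|λ_enc|/r = 2(8.99×10^9)(1.60×10^-6)/(0.33) = 8.72e4 N/C.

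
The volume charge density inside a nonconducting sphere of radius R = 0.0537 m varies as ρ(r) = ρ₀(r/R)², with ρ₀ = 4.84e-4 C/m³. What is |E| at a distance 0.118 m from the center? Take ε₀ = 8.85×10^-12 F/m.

|E| ≈ 1.22×10^5 V/m

By spherical symmetry E is radial; choose a Gaussian sphere of radius r = 0.118 m (r > R, all charge enclosed).
Q_enc = 4π ∫₀^R ρ₀(r'/R)^2 r'² dr' = 4πρ₀R³/5 = 1.884×10^-7 C.
Since E is radial and uniform over the Gaussian sphere, Φ = E·4πr² = Q_enc/ε₀.
E = |Q_enc|/(4πε₀r²) = (1.884×10^-7)/(4π·8.85×10^-12·(0.118)²) = 1.22×10^5 N/C.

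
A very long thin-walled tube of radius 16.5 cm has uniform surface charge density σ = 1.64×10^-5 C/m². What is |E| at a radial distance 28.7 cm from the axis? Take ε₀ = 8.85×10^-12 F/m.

Coaxial Gaussian cylinder, radius r = 28.7 cm, length L (r > 16.5 cm).
The whole shell is enclosed: λ_enc = σ·2πR = (1.64e-5)·2π·(0.165) = 1.70×10^-5 C/m.
Applying ∮E·dA = Q_enc/ε₀ with the end caps contributing no flux:
E = |λ_enc|/(2πε₀r) = (1.70×10^-5)/(2π·8.85×10^-12·0.287) = 1.07e6 N/C.

|E| = 1.07×10^6 V/m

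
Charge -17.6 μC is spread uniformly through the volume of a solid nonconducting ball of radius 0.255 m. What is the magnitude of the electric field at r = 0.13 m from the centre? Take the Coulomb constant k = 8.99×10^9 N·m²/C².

Symmetry ⇒ E = E(r) r̂. Gaussian sphere of radius r = 0.13 m (r < R).
For a uniform sphere the enclosed fraction is (r/R)³, so Q_enc = (-17.6 μC)(0.13/0.255)³ = -2.332e-6 C.
Applying ∮E·dA = Q_enc/ε₀ with Φ = E(4πr²):
E = k|Q_enc|/r² = (8.99×10^9)(2.332×10^-6)/(0.13)² = 1.24×10^6 N/C.

|E| = 1.24×10^6 N/C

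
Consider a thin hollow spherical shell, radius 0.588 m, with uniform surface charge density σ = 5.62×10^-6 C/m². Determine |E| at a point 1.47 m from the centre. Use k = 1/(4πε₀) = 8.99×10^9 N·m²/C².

1.02e5 N/C

Symmetry ⇒ E = E(r) r̂. Gaussian sphere of radius r = 1.47 m (r > 0.588 m).
The entire shell is enclosed: Q_enc = σ·4πR² = (5.62×10^-6)·4π·(0.588)² = 2.442e-5 C.
Applying ∮E·dA = Q_enc/ε₀ with Φ = E(4πr²):
E = k|Q_enc|/r² = (8.99×10^9)(2.442×10^-5)/(1.47)² = 1.02×10^5 N/C.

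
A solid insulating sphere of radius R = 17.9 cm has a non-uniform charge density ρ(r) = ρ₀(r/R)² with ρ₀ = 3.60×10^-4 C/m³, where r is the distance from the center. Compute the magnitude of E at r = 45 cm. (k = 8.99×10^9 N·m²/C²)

E ≈ 2.30×10^5 N/C

Symmetry ⇒ E = E(r) r̂. Gaussian sphere of radius r = 45 cm (r > R, all charge enclosed).
Q_enc = 4π ∫₀^R ρ₀(r'/R)^2 r'² dr' = 4πρ₀R³/5 = 5.189×10^-6 C.
By Gauss's law, ∮E·dA = E·4πr² = Q_enc/ε₀.
E = k|Q_enc|/r² = (8.99×10^9)(5.189×10^-6)/(0.45)² = 2.30×10^5 N/C.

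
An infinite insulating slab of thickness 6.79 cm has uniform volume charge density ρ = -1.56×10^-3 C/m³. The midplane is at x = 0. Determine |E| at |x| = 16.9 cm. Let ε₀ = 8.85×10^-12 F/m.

E ≈ 5.98e6 N/C

The point |x| = 16.9 cm lies outside the slab (half-thickness 0.03395 m). A symmetric pillbox spanning the full slab encloses Q_enc = ρ·d·A.
Flux = 2EA ⇒ E = |ρ|d/(2ε₀), independent of distance outside.
E = (1.56×10^-3)(0.0679)/(2·8.85×10^-12) = 5.98×10^6 N/C.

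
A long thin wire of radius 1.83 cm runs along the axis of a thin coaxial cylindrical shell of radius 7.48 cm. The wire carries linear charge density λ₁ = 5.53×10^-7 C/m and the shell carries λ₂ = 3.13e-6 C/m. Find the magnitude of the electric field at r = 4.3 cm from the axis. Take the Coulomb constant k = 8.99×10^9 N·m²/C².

E ≈ 2.31×10^5 N/C

By cylindrical symmetry E is radial; use a coaxial Gaussian cylinder of radius 4.3 cm and length L (between the conductors, 1.83 cm < r < 7.48 cm).
Only the inner wire is enclosed; the outer shell contributes nothing inside itself. λ_enc = λ₁ = 5.53e-7 C/m.
Since E is radial and uniform over the curved surface, Φ = E·2πrL = Q_enc/ε₀ = λ_enc L/ε₀.
E = 2k|λ_enc|/r = 2(8.99×10^9)(5.53×10^-7)/(0.043) = 2.31×10^5 N/C.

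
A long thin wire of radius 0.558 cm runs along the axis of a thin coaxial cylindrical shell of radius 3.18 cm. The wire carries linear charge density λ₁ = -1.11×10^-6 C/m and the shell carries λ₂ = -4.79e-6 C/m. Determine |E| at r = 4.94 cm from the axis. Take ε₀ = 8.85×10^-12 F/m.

Coaxial Gaussian cylinder, radius r = 4.94 cm, length L (r > 3.18 cm, enclosing both).
λ_enc = λ₁ + λ₂ = (-1.11×10^-6) + (-4.79×10^-6) = -5.90e-6 C/m.
Applying ∮E·dA = Q_enc/ε₀ with the end caps contributing no flux:
E = |λ_enc|/(2πε₀r) = (5.90e-6)/(2π·8.85×10^-12·0.0494) = 2.15×10^6 N/C.

E ≈ 2.15×10^6 N/C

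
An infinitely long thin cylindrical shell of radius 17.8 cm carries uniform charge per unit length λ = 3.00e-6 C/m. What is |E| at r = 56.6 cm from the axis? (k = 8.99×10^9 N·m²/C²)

E = 9.53e4 V/m

Coaxial Gaussian cylinder, radius r = 56.6 cm, length L (r > 17.8 cm).
The full line charge is enclosed: λ_enc = 3.00e-6 C/m.
Gauss's law: E·2πrL = λ_enc L/ε₀.
E = 2k|λ_enc|/r = 2(8.99×10^9)(3.00×10^-6)/(0.566) = 9.53×10^4 N/C.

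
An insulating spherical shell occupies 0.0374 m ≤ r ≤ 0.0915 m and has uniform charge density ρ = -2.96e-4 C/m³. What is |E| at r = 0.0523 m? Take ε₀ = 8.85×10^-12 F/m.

|E| = 3.70e5 N/C

Symmetry ⇒ E = E(r) r̂. Gaussian sphere of radius r = 0.0523 m (within the shell material, 0.0374 m < r < 0.0915 m).
Only the shell between 0.0374 m and r is enclosed: Q_enc = ρ·(4π/3)(r³ − a³) = (-2.96×10^-4)·(4π/3)·((0.0523)³ − (0.0374)³) = -1.125e-7 C.
Since E is radial and uniform over the Gaussian sphere, Φ = E·4πr² = Q_enc/ε₀.
E = |Q_enc|/(4πε₀r²) = (1.125×10^-7)/(4π·8.85×10^-12·(0.0523)²) = 3.70×10^5 N/C.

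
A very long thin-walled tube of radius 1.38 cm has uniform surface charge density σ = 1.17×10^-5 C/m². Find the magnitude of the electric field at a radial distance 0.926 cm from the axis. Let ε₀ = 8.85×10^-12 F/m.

E = 0

Take a coaxial cylindrical Gaussian surface of radius r = 0.926 cm and length L (r < 1.38 cm, inside the shell).
No charge is enclosed, so Gauss's law gives E·2πrL = 0 ⇒ E = 0.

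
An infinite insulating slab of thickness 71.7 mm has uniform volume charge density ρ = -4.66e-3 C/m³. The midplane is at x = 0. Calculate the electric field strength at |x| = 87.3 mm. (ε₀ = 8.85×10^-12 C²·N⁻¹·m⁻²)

1.89e7 N/C

The point |x| = 87.3 mm lies outside the slab (half-thickness 0.03585 m). A symmetric pillbox spanning the full slab encloses Q_enc = ρ·d·A.
Flux = 2EA ⇒ E = |ρ|d/(2ε₀), independent of distance outside.
E = (4.66×10^-3)(0.0717)/(2·8.85×10^-12) = 1.89e7 N/C.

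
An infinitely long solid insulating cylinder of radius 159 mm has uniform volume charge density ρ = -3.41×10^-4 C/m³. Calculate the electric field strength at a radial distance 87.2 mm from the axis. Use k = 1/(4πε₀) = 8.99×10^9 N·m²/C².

E ≈ 1.68×10^6 V/m

Choose a coaxial cylinder of radius r = 87.2 mm (arbitrary length L) as the Gaussian surface (r < R).
Enclosed charge per unit length: λ_enc = ρ·πr² = (-3.41e-4)π(0.0872)² = -8.146e-6 C/m.
Since E is radial and uniform over the curved surface, Φ = E·2πrL = Q_enc/ε₀ = λ_enc L/ε₀.
E = 2k|λ_enc|/r = 2(8.99×10^9)(8.146×10^-6)/(0.0872) = 1.68e6 N/C.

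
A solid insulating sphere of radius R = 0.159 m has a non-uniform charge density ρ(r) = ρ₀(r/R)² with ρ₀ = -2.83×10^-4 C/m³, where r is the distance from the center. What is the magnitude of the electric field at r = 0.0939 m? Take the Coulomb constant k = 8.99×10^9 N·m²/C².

By spherical symmetry E is radial; choose a Gaussian sphere of radius r = 0.0939 m (r < R).
Q_enc = ∫₀^r ρ(r')·4πr'² dr' = (4πρ₀/R²) ∫₀^r r'^4 dr' = 4πρ₀ r^5/(5·R²) = -2.054e-7 C.
Applying ∮E·dA = Q_enc/ε₀ with Φ = E(4πr²):
E = k|Q_enc|/r² = (8.99×10^9)(2.054×10^-7)/(0.0939)² = 2.09×10^5 N/C.

2.09e5 N/C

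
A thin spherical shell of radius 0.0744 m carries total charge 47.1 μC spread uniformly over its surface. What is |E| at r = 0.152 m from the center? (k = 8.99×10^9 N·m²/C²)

1.83e7 N/C

Use a concentric Gaussian sphere at r = 0.152 m (r > 0.0744 m).
The entire shell is enclosed: Q_enc = 4.71×10^-5 C.
Gauss's law: E·4πr² = Q_enc/ε₀.
E = k|Q_enc|/r² = (8.99×10^9)(4.71e-5)/(0.152)² = 1.83×10^7 N/C.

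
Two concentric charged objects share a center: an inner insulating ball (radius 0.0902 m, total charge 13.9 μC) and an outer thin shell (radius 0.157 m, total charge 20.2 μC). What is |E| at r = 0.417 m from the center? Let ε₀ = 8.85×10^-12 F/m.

Symmetry ⇒ E = E(r) r̂. Gaussian sphere of radius r = 0.417 m (r > 0.157 m, enclosing both).
Q_enc = (13.9 μC) + (20.2 μC) = 3.41e-5 C.
Applying ∮E·dA = Q_enc/ε₀ with Φ = E(4πr²):
E = |Q_enc|/(4πε₀r²) = (3.41×10^-5)/(4π·8.85×10^-12·(0.417)²) = 1.76×10^6 N/C.

|E| = 1.76e6 V/m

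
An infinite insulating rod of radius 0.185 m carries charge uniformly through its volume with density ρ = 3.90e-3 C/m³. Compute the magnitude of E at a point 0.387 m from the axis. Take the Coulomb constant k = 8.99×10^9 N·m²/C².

|E| ≈ 1.95e7 V/m

Choose a coaxial cylinder of radius r = 0.387 m (arbitrary length L) as the Gaussian surface (r > 0.185 m, full cross-section enclosed).
λ_enc = ρ·πR² = (3.90e-3)π(0.185)² = 4.193e-4 C/m.
Since E is radial and uniform over the curved surface, Φ = E·2πrL = Q_enc/ε₀ = λ_enc L/ε₀.
E = 2k|λ_enc|/r = 2(8.99×10^9)(4.193e-4)/(0.387) = 1.95×10^7 N/C.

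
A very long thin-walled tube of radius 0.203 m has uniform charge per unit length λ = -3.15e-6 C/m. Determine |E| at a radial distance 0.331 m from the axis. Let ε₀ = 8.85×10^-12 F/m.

Choose a coaxial cylinder of radius r = 0.331 m (arbitrary length L) as the Gaussian surface (r > 0.203 m).
The full line charge is enclosed: λ_enc = -3.15e-6 C/m.
By Gauss's law (flux through the curved wall only), E·2πrL = λ_enc L/ε₀.
E = |λ_enc|/(2πε₀r) = (3.15×10^-6)/(2π·8.85×10^-12·0.331) = 1.71×10^5 N/C.

1.71e5 V/m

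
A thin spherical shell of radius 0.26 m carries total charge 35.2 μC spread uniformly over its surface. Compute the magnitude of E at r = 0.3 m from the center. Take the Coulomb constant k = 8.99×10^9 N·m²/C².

Take a concentric spherical Gaussian surface of radius r = 0.3 m (r > 0.26 m).
The entire shell is enclosed: Q_enc = 3.52e-5 C.
Gauss's law: E·4πr² = Q_enc/ε₀.
E = k|Q_enc|/r² = (8.99×10^9)(3.52e-5)/(0.3)² = 3.52e6 N/C.

|E| = 3.52e6 N/C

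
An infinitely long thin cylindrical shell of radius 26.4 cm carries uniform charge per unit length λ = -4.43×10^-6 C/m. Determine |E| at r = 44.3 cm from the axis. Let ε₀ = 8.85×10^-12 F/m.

|E| = 1.80×10^5 N/C

Take a coaxial cylindrical Gaussian surface of radius r = 44.3 cm and length L (r > 26.4 cm).
The full line charge is enclosed: λ_enc = -4.43×10^-6 C/m.
Gauss's law: E·2πrL = λ_enc L/ε₀.
E = |λ_enc|/(2πε₀r) = (4.43×10^-6)/(2π·8.85×10^-12·0.443) = 1.80×10^5 N/C.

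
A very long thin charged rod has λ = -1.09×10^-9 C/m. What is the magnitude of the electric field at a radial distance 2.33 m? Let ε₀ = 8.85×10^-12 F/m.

E ≈ 8.41 N/C

Coaxial Gaussian cylinder, radius r = 2.33 m, length L.
Q_enc = λL, so λ_enc = -1.09×10^-9 C/m.
Applying ∮E·dA = Q_enc/ε₀ with the end caps contributing no flux:
E = |λ_enc|/(2πε₀r) = (1.09×10^-9)/(2π·8.85×10^-12·2.33) = 8.41 N/C.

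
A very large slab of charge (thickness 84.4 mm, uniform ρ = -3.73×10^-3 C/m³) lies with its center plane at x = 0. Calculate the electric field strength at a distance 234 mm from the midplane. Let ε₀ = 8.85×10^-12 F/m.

The point |x| = 234 mm lies outside the slab (half-thickness 0.0422 m). A symmetric pillbox spanning the full slab encloses Q_enc = ρ·d·A.
Flux = 2EA ⇒ E = |ρ|d/(2ε₀), independent of distance outside.
E = (3.73×10^-3)(0.0844)/(2·8.85×10^-12) = 1.78×10^7 N/C.

E = 1.78×10^7 N/C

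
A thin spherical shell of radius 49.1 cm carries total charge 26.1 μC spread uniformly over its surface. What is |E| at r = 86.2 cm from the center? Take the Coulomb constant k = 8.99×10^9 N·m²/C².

Symmetry ⇒ E = E(r) r̂. Gaussian sphere of radius r = 86.2 cm (r > 49.1 cm).
The entire shell is enclosed: Q_enc = 2.61×10^-5 C.
By Gauss's law, ∮E·dA = E·4πr² = Q_enc/ε₀.
E = k|Q_enc|/r² = (8.99×10^9)(2.61×10^-5)/(0.862)² = 3.16×10^5 N/C.

|E| = 3.16×10^5 N/C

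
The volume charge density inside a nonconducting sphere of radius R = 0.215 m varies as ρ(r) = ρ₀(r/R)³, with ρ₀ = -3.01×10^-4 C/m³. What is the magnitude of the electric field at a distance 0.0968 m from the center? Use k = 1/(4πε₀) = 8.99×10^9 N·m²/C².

5.01e4 N/C

Take a concentric spherical Gaussian surface of radius r = 0.0968 m (r < R).
Q_enc = ∫₀^r ρ(r')·4πr'² dr' = (4πρ₀/R³) ∫₀^r r'^5 dr' = 4πρ₀ r^6/(6·R³) = -5.219e-8 C.
Since E is radial and uniform over the Gaussian sphere, Φ = E·4πr² = Q_enc/ε₀.
E = k|Q_enc|/r² = (8.99×10^9)(5.219×10^-8)/(0.0968)² = 5.01e4 N/C.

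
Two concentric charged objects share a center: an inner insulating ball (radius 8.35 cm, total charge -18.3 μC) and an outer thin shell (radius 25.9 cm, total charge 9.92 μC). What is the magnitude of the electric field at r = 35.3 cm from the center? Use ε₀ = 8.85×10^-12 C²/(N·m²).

Take a concentric spherical Gaussian surface of radius r = 35.3 cm (r > 25.9 cm, enclosing both).
Q_enc = (-18.3 μC) + (9.92 μC) = -8.38×10^-6 C.
By Gauss's law, ∮E·dA = E·4πr² = Q_enc/ε₀.
E = |Q_enc|/(4πε₀r²) = (8.38×10^-6)/(4π·8.85×10^-12·(0.353)²) = 6.05×10^5 N/C.

E ≈ 6.05×10^5 N/C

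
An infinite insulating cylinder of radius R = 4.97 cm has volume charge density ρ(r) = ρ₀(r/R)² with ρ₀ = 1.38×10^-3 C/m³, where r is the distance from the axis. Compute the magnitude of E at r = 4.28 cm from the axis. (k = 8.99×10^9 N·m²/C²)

Take a coaxial cylindrical Gaussian surface of radius r = 4.28 cm and length L (r < R).
λ_enc = ∫₀^r ρ(r')·2πr' dr' = (2πρ₀/R²)·r^4/4 = 2.945e-6 C/m.
By Gauss's law (flux through the curved wall only), E·2πrL = λ_enc L/ε₀.
E = 2k|λ_enc|/r = 2(8.99×10^9)(2.945×10^-6)/(0.0428) = 1.24e6 N/C.

E = 1.24e6 N/C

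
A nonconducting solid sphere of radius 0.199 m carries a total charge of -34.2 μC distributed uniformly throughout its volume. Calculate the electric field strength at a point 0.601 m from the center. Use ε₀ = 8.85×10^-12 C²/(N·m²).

By spherical symmetry E is radial; choose a Gaussian sphere of radius r = 0.601 m (r > R, so the entire charge is enclosed).
Q_enc = -34.2 μC = -3.42×10^-5 C.
Since E is radial and uniform over the Gaussian sphere, Φ = E·4πr² = Q_enc/ε₀.
E = |Q_enc|/(4πε₀r²) = (3.42e-5)/(4π·8.85×10^-12·(0.601)²) = 8.51×10^5 N/C.

8.51×10^5 N/C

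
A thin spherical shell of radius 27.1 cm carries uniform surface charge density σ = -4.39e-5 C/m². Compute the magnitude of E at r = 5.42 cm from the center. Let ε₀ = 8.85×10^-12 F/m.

|E| = 0 N/C

Symmetry ⇒ E = E(r) r̂. Gaussian sphere of radius r = 5.42 cm (inside the shell, r < 27.1 cm).
All the charge is outside the Gaussian surface: Q_enc = 0, hence E = 0 everywhere inside the shell.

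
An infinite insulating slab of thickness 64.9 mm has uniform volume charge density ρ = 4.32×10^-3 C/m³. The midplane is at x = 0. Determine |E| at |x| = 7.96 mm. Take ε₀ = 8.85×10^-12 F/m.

E = 3.89×10^6 N/C

By symmetry E is perpendicular to the slab. A Gaussian pillbox from −7.96 mm to +7.96 mm (face area A) lies entirely within the slab.
Q_enc = ρ·(2x)·A and flux = 2EA, so 2EA = 2ρxA/ε₀ ⇒ E = |ρ|x/ε₀.
E = (4.32×10^-3)(0.00796)/(8.85×10^-12) = 3.89×10^6 N/C.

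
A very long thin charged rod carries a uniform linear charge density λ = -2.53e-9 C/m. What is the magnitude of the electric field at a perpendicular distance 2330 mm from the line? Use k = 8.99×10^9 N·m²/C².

E = 19.5 N/C

Take a coaxial cylindrical Gaussian surface of radius r = 2330 mm and length L.
Q_enc = λL, so λ_enc = -2.53e-9 C/m.
By Gauss's law (flux through the curved wall only), E·2πrL = λ_enc L/ε₀.
E = 2k|λ_enc|/r = 2(8.99×10^9)(2.53e-9)/(2.33) = 19.5 N/C.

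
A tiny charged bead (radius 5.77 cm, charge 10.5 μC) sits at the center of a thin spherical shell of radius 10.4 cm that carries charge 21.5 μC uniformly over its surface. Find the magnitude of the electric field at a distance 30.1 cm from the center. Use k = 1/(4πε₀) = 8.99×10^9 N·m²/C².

|E| = 3.18e6 N/C

Use a concentric Gaussian sphere at r = 30.1 cm (r > 10.4 cm, enclosing both).
Q_enc = (10.5 μC) + (21.5 μC) = 3.20e-5 C.
By Gauss's law, ∮E·dA = E·4πr² = Q_enc/ε₀.
E = k|Q_enc|/r² = (8.99×10^9)(3.20×10^-5)/(0.301)² = 3.18e6 N/C.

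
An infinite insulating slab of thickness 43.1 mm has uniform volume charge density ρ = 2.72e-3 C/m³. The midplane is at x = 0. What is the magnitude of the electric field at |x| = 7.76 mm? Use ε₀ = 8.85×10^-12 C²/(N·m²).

|E| = 2.38e6 N/C

By symmetry E is perpendicular to the slab. A Gaussian pillbox from −7.76 mm to +7.76 mm (face area A) lies entirely within the slab.
Q_enc = ρ·(2x)·A and flux = 2EA, so 2EA = 2ρxA/ε₀ ⇒ E = |ρ|x/ε₀.
E = (2.72e-3)(0.00776)/(8.85×10^-12) = 2.38×10^6 N/C.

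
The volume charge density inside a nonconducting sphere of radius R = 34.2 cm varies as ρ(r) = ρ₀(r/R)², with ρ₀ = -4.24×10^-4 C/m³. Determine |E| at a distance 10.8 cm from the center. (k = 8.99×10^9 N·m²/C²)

Symmetry ⇒ E = E(r) r̂. Gaussian sphere of radius r = 10.8 cm (r < R).
Integrate the density: Q_enc = 4π ∫₀^r ρ₀(r'/R)^2 r'² dr' = 4πρ₀ r^5/(5·R²) = -1.339×10^-7 C.
Gauss's law: E·4πr² = Q_enc/ε₀.
E = k|Q_enc|/r² = (8.99×10^9)(1.339×10^-7)/(0.108)² = 1.03e5 N/C.

|E| ≈ 1.03×10^5 N/C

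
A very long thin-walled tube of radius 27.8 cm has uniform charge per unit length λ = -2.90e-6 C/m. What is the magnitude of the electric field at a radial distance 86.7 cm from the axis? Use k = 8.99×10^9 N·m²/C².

E = 6.01×10^4 N/C

Coaxial Gaussian cylinder, radius r = 86.7 cm, length L (r > 27.8 cm).
The full line charge is enclosed: λ_enc = -2.90×10^-6 C/m.
Since E is radial and uniform over the curved surface, Φ = E·2πrL = Q_enc/ε₀ = λ_enc L/ε₀.
E = 2k|λ_enc|/r = 2(8.99×10^9)(2.90e-6)/(0.867) = 6.01×10^4 N/C.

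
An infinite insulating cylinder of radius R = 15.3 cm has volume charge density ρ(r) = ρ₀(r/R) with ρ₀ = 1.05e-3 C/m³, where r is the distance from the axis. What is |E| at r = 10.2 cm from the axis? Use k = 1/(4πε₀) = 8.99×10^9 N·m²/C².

|E| ≈ 2.69e6 N/C

Coaxial Gaussian cylinder, radius r = 10.2 cm, length L (r < R).
λ_enc = ∫₀^r ρ(r')·2πr' dr' = (2πρ₀/R)·r^3/3 = 1.525e-5 C/m.
Gauss's law: E·2πrL = λ_enc L/ε₀.
E = 2k|λ_enc|/r = 2(8.99×10^9)(1.525×10^-5)/(0.102) = 2.69×10^6 N/C.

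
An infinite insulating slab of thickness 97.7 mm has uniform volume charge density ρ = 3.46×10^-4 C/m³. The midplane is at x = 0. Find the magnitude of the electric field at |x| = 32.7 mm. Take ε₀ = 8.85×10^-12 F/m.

E ≈ 1.28×10^6 V/m

By symmetry E is perpendicular to the slab. A Gaussian pillbox from −32.7 mm to +32.7 mm (face area A) lies entirely within the slab.
Q_enc = ρ·(2x)·A and flux = 2EA, so 2EA = 2ρxA/ε₀ ⇒ E = |ρ|x/ε₀.
E = (3.46×10^-4)(0.0327)/(8.85×10^-12) = 1.28×10^6 N/C.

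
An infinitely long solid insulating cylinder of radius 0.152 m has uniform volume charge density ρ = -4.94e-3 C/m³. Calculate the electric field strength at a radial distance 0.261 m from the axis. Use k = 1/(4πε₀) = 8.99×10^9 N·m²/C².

Choose a coaxial cylinder of radius r = 0.261 m (arbitrary length L) as the Gaussian surface (r > 0.152 m, full cross-section enclosed).
λ_enc = ρ·πR² = (-4.94×10^-3)π(0.152)² = -3.586e-4 C/m.
Gauss's law: E·2πrL = λ_enc L/ε₀.
E = 2k|λ_enc|/r = 2(8.99×10^9)(3.586×10^-4)/(0.261) = 2.47×10^7 N/C.

E ≈ 2.47e7 N/C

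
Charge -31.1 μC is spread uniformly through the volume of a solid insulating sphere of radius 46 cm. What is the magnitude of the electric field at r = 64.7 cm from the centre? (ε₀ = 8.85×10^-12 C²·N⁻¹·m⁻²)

Symmetry ⇒ E = E(r) r̂. Gaussian sphere of radius r = 64.7 cm (r > R, so the entire charge is enclosed).
Q_enc = -31.1 μC = -3.11×10^-5 C.
Gauss's law: E·4πr² = Q_enc/ε₀.
E = |Q_enc|/(4πε₀r²) = (3.11e-5)/(4π·8.85×10^-12·(0.647)²) = 6.68×10^5 N/C.

E = 6.68e5 V/m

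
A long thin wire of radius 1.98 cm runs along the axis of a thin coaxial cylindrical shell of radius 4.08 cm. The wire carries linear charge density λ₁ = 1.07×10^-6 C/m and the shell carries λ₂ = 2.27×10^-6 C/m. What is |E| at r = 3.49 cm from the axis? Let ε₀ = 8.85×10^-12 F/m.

Choose a coaxial cylinder of radius r = 3.49 cm (arbitrary length L) as the Gaussian surface (between the conductors, 1.98 cm < r < 4.08 cm).
The shell at 4.08 cm lies outside the Gaussian surface, so λ_enc = λ₁ = 1.07×10^-6 C/m.
Applying ∮E·dA = Q_enc/ε₀ with the end caps contributing no flux:
E = |λ_enc|/(2πε₀r) = (1.07e-6)/(2π·8.85×10^-12·0.0349) = 5.51×10^5 N/C.

5.51×10^5 N/C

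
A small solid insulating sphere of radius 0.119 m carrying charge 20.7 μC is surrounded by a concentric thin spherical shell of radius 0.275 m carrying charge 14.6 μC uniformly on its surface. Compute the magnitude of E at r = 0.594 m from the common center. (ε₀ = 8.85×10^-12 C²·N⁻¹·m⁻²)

E ≈ 9.00×10^5 N/C

By spherical symmetry E is radial; choose a Gaussian sphere of radius r = 0.594 m (r > 0.275 m, enclosing both).
Q_enc = (20.7 μC) + (14.6 μC) = 3.53×10^-5 C.
Applying ∮E·dA = Q_enc/ε₀ with Φ = E(4πr²):
E = |Q_enc|/(4πε₀r²) = (3.53e-5)/(4π·8.85×10^-12·(0.594)²) = 9.00×10^5 N/C.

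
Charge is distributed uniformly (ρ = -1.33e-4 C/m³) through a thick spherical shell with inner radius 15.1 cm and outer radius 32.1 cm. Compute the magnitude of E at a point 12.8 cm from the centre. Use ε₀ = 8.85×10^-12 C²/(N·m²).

|E| = 0 N/C

Symmetry ⇒ E = E(r) r̂. Gaussian sphere of radius r = 12.8 cm (r < 15.1 cm, inside the empty cavity).
No charge is enclosed, so by Gauss's law E·4πr² = 0 ⇒ E = 0.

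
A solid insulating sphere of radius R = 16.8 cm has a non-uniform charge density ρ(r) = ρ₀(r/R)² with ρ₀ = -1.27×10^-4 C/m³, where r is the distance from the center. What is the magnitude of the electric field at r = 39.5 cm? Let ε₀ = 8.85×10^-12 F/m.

E ≈ 8.72×10^4 N/C

By spherical symmetry E is radial; choose a Gaussian sphere of radius r = 39.5 cm (r > R, all charge enclosed).
Q_enc = 4π ∫₀^R ρ₀(r'/R)^2 r'² dr' = 4πρ₀R³/5 = -1.513×10^-6 C.
By Gauss's law, ∮E·dA = E·4πr² = Q_enc/ε₀.
E = |Q_enc|/(4πε₀r²) = (1.513e-6)/(4π·8.85×10^-12·(0.395)²) = 8.72e4 N/C.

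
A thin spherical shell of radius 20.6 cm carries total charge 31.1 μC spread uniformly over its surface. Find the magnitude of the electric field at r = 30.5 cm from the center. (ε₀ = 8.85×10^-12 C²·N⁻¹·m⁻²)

Take a concentric spherical Gaussian surface of radius r = 30.5 cm (r > 20.6 cm).
The entire shell is enclosed: Q_enc = 3.11e-5 C.
By Gauss's law, ∮E·dA = E·4πr² = Q_enc/ε₀.
E = |Q_enc|/(4πε₀r²) = (3.11e-5)/(4π·8.85×10^-12·(0.305)²) = 3.01×10^6 N/C.

E ≈ 3.01×10^6 N/C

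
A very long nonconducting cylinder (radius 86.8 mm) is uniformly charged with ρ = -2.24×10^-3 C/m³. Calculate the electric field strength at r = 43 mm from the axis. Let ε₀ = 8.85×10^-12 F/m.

By cylindrical symmetry E is radial; use a coaxial Gaussian cylinder of radius 43 mm and length L (r < R).
Enclosed charge per unit length: λ_enc = ρ·πr² = (-2.24×10^-3)π(0.043)² = -1.301e-5 C/m.
Gauss's law: E·2πrL = λ_enc L/ε₀.
E = |λ_enc|/(2πε₀r) = (1.301×10^-5)/(2π·8.85×10^-12·0.043) = 5.44×10^6 N/C.

E = 5.44×10^6 N/C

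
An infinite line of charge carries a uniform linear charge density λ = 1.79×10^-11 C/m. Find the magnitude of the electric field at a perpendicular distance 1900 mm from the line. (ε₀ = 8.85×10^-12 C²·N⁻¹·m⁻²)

E = 0.169 N/C

By cylindrical symmetry E is radial; use a coaxial Gaussian cylinder of radius 1900 mm and length L.
Q_enc = λL, so λ_enc = 1.79×10^-11 C/m.
Since E is radial and uniform over the curved surface, Φ = E·2πrL = Q_enc/ε₀ = λ_enc L/ε₀.
E = |λ_enc|/(2πε₀r) = (1.79×10^-11)/(2π·8.85×10^-12·1.9) = 0.169 N/C.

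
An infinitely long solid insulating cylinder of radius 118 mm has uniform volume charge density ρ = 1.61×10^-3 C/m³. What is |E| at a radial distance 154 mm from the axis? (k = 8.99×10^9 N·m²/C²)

|E| ≈ 8.22×10^6 N/C

Coaxial Gaussian cylinder, radius r = 154 mm, length L (r > 118 mm, full cross-section enclosed).
λ_enc = ρ·πR² = (1.61e-3)π(0.118)² = 7.043×10^-5 C/m.
Since E is radial and uniform over the curved surface, Φ = E·2πrL = Q_enc/ε₀ = λ_enc L/ε₀.
E = 2k|λ_enc|/r = 2(8.99×10^9)(7.043×10^-5)/(0.154) = 8.22e6 N/C.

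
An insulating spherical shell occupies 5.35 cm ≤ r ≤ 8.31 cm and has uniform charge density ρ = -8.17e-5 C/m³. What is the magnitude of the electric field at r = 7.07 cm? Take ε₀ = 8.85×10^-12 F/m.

E ≈ 1.23×10^5 N/C

Use a concentric Gaussian sphere at r = 7.07 cm (within the shell material, 5.35 cm < r < 8.31 cm).
Only the shell between 5.35 cm and r is enclosed: Q_enc = ρ·(4π/3)(r³ − a³) = (-8.17×10^-5)·(4π/3)·((0.0707)³ − (0.0535)³) = -6.853e-8 C.
Since E is radial and uniform over the Gaussian sphere, Φ = E·4πr² = Q_enc/ε₀.
E = |Q_enc|/(4πε₀r²) = (6.853×10^-8)/(4π·8.85×10^-12·(0.0707)²) = 1.23×10^5 N/C.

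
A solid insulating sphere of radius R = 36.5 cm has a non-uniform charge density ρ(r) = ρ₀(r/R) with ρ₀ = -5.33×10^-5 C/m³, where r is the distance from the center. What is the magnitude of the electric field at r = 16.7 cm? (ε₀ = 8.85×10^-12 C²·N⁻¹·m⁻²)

|E| = 1.15×10^5 N/C

By spherical symmetry E is radial; choose a Gaussian sphere of radius r = 16.7 cm (r < R).
Q_enc = ∫₀^r ρ(r')·4πr'² dr' = (4πρ₀/R) ∫₀^r r'^3 dr' = 4πρ₀ r^4/(4·R) = -3.568×10^-7 C.
Gauss's law: E·4πr² = Q_enc/ε₀.
E = |Q_enc|/(4πε₀r²) = (3.568×10^-7)/(4π·8.85×10^-12·(0.167)²) = 1.15×10^5 N/C.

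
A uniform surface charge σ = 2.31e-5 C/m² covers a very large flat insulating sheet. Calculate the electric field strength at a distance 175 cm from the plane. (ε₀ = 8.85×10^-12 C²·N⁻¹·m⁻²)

E = 1.31e6 V/m

By planar symmetry E is perpendicular to the sheet and uniform; use a Gaussian pillbox with flat faces of area A on each side of the sheet.
Flux Φ = 2EA and Q_enc = σA, so 2EA = σA/ε₀ ⇒ E = |σ|/(2ε₀), independent of distance.
E = |σ|/(2ε₀) = (2.31e-5)/(2·8.85×10^-12) = 1.31×10^6 N/C.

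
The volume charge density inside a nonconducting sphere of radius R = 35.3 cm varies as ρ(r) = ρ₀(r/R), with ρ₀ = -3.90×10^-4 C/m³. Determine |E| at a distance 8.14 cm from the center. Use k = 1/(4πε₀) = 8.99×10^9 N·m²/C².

Use a concentric Gaussian sphere at r = 8.14 cm (r < R).
Integrate the density: Q_enc = 4π ∫₀^r ρ₀(r'/R)^1 r'² dr' = 4πρ₀ r^4/(4·R) = -1.524e-7 C.
Applying ∮E·dA = Q_enc/ε₀ with Φ = E(4πr²):
E = k|Q_enc|/r² = (8.99×10^9)(1.524e-7)/(0.0814)² = 2.07×10^5 N/C.

E = 2.07e5 N/C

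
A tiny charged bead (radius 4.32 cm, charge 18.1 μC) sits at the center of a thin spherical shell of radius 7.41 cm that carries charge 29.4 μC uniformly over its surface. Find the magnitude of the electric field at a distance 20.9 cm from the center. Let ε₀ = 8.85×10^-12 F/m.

9.78×10^6 N/C

By spherical symmetry E is radial; choose a Gaussian sphere of radius r = 20.9 cm (r > 7.41 cm, enclosing both).
Q_enc = (18.1 μC) + (29.4 μC) = 4.75e-5 C.
Applying ∮E·dA = Q_enc/ε₀ with Φ = E(4πr²):
E = |Q_enc|/(4πε₀r²) = (4.75×10^-5)/(4π·8.85×10^-12·(0.209)²) = 9.78e6 N/C.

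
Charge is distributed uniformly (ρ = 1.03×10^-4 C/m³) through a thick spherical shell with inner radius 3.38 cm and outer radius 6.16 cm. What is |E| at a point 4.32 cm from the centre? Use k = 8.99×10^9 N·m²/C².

E = 8.73×10^4 N/C

Take a concentric spherical Gaussian surface of radius r = 4.32 cm (within the shell material, 3.38 cm < r < 6.16 cm).
Only the shell between 3.38 cm and r is enclosed: Q_enc = ρ·(4π/3)(r³ − a³) = (1.03e-4)·(4π/3)·((0.0432)³ − (0.0338)³) = 1.812×10^-8 C.
Since E is radial and uniform over the Gaussian sphere, Φ = E·4πr² = Q_enc/ε₀.
E = k|Q_enc|/r² = (8.99×10^9)(1.812×10^-8)/(0.0432)² = 8.73×10^4 N/C.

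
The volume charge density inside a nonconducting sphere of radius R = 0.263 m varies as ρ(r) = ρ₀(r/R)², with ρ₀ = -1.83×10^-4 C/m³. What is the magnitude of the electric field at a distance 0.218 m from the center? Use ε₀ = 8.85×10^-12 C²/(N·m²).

By spherical symmetry E is radial; choose a Gaussian sphere of radius r = 0.218 m (r < R).
Q_enc = ∫₀^r ρ(r')·4πr'² dr' = (4πρ₀/R²) ∫₀^r r'^4 dr' = 4πρ₀ r^5/(5·R²) = -3.274×10^-6 C.
By Gauss's law, ∮E·dA = E·4πr² = Q_enc/ε₀.
E = |Q_enc|/(4πε₀r²) = (3.274e-6)/(4π·8.85×10^-12·(0.218)²) = 6.19e5 N/C.

|E| = 6.19e5 N/C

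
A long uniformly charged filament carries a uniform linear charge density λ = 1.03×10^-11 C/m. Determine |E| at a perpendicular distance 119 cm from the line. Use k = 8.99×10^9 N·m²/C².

|E| = 0.156 N/C

Take a coaxial cylindrical Gaussian surface of radius r = 119 cm and length L.
Q_enc = λL, so λ_enc = 1.03e-11 C/m.
By Gauss's law (flux through the curved wall only), E·2πrL = λ_enc L/ε₀.
E = 2k|λ_enc|/r = 2(8.99×10^9)(1.03×10^-11)/(1.19) = 0.156 N/C.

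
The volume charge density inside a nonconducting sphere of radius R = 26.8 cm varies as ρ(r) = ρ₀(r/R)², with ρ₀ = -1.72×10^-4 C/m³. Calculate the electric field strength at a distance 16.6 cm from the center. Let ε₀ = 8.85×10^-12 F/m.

2.48×10^5 N/C

Take a concentric spherical Gaussian surface of radius r = 16.6 cm (r < R).
Integrate the density: Q_enc = 4π ∫₀^r ρ₀(r'/R)^2 r'² dr' = 4πρ₀ r^5/(5·R²) = -7.586×10^-7 C.
Gauss's law: E·4πr² = Q_enc/ε₀.
E = |Q_enc|/(4πε₀r²) = (7.586e-7)/(4π·8.85×10^-12·(0.166)²) = 2.48×10^5 N/C.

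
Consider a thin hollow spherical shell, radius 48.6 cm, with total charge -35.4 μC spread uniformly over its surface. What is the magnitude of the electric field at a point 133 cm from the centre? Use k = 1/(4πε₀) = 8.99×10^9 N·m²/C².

Symmetry ⇒ E = E(r) r̂. Gaussian sphere of radius r = 133 cm (r > 48.6 cm).
The entire shell is enclosed: Q_enc = -3.54e-5 C.
By Gauss's law, ∮E·dA = E·4πr² = Q_enc/ε₀.
E = k|Q_enc|/r² = (8.99×10^9)(3.54e-5)/(1.33)² = 1.80×10^5 N/C.

1.80×10^5 V/m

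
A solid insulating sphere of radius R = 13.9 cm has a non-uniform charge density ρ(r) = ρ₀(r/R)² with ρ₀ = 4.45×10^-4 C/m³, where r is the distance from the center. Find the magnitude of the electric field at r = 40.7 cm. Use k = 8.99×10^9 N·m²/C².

Symmetry ⇒ E = E(r) r̂. Gaussian sphere of radius r = 40.7 cm (r > R, all charge enclosed).
Q_enc = 4π ∫₀^R ρ₀(r'/R)^2 r'² dr' = 4πρ₀R³/5 = 3.004×10^-6 C.
Gauss's law: E·4πr² = Q_enc/ε₀.
E = k|Q_enc|/r² = (8.99×10^9)(3.004×10^-6)/(0.407)² = 1.63×10^5 N/C.

E ≈ 1.63×10^5 V/m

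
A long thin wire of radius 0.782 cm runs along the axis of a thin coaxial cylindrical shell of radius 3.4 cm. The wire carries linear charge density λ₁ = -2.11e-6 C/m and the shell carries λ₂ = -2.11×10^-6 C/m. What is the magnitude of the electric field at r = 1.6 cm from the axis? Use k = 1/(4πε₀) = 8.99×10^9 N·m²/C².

|E| = 2.37×10^6 V/m

Choose a coaxial cylinder of radius r = 1.6 cm (arbitrary length L) as the Gaussian surface (between the conductors, 0.782 cm < r < 3.4 cm).
Only the inner wire is enclosed; the outer shell contributes nothing inside itself. λ_enc = λ₁ = -2.11×10^-6 C/m.
Gauss's law: E·2πrL = λ_enc L/ε₀.
E = 2k|λ_enc|/r = 2(8.99×10^9)(2.11×10^-6)/(0.016) = 2.37×10^6 N/C.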